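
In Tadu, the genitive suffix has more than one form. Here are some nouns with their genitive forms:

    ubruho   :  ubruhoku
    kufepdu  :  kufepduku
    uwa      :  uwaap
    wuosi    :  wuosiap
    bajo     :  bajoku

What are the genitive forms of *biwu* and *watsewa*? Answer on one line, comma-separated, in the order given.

biwuku, watsewaap

The pattern is rounding harmony: -ku when the last vowel of the stem is a rounded vowel (*ubruho*, *kufepdu*, *bajo*); -ap when the last vowel of the stem is an unrounded vowel (*uwa*, *wuosi*).
*biwu*: last vowel = /u/, a rounded vowel → -ku → *biwuku*.
Since the last vowel of *watsewa* is /a/ (an unrounded vowel), it takes -ap, giving *watsewaap*.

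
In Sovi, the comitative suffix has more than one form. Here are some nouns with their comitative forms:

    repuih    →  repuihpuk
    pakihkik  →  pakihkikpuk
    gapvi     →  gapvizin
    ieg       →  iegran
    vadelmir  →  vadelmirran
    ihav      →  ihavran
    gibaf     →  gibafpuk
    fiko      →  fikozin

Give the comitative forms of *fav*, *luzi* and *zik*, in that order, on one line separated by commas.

favran, luzizin, zikpuk

The alternation tracks the final sound of the stem — -puk when the stem ends in a voiceless consonant (*repuih*, *pakihkik*, *gibaf*); -ran when the stem ends in a voiced consonant (*ieg*, *vadelmir*, *ihav*); -zin when the stem ends in a vowel (*gapvi*, *fiko*).
Since the final sound of *fav* is /v/ (a voiced consonant), it takes -ran, giving *favran*.
*luzi* — final sound /i/ (a vowel) → -zin → *luzizin*.
*zik* — final sound /k/ (a voiceless consonant) → -puk → *zikpuk*.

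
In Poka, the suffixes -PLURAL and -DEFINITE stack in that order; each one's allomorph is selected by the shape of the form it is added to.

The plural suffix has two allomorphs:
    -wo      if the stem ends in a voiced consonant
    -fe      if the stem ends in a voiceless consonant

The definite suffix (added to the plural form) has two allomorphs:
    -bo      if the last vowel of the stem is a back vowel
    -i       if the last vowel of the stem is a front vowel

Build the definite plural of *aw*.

*aw*: final consonant = /w/, voiced → -wo → *awwo*.
The last vowel of the plural form *awwo* is /o/, which is a back vowel, so the definite suffix is -bo, giving *awwobo*.

awwobo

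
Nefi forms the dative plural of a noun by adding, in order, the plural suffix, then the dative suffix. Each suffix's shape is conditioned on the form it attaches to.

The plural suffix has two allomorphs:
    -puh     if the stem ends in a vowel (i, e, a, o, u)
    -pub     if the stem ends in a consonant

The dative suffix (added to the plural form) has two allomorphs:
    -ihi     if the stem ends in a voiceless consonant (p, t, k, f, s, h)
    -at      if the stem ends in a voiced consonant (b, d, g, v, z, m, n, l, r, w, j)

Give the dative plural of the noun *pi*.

pipuhihi

Since the final sound of *pi* is /i/ (a vowel), it takes -puh, giving *pipuh*.
The final consonant of the plural form *pipuh* is /h/, which is voiceless, so the dative suffix is -ihi, giving *pipuhihi*.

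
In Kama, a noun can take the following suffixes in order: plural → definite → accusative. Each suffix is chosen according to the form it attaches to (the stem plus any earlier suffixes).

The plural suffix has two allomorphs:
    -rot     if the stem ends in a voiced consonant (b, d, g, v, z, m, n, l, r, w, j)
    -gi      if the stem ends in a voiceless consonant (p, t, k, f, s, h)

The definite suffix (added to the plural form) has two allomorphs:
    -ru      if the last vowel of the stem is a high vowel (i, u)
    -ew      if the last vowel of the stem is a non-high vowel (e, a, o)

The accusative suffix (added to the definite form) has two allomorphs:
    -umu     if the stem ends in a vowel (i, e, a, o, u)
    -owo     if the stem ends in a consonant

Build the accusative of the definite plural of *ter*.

*ter*: final consonant = /r/, voiced → -rot → *terrot*.
Since the last vowel of the plural form *terrot* is /o/ (a non-high vowel), it takes -ew, giving *terrotew*.
Since the final sound of the definite form *terrotew* is /w/ (a consonant), it takes -owo, giving *terrotewowo*.

terrotewowo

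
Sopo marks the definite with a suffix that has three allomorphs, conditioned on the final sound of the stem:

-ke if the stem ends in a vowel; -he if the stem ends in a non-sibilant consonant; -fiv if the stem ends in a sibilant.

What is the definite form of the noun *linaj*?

*linaj* — final sound /j/ (a non-sibilant consonant) → -he → *linajhe*.

linajhe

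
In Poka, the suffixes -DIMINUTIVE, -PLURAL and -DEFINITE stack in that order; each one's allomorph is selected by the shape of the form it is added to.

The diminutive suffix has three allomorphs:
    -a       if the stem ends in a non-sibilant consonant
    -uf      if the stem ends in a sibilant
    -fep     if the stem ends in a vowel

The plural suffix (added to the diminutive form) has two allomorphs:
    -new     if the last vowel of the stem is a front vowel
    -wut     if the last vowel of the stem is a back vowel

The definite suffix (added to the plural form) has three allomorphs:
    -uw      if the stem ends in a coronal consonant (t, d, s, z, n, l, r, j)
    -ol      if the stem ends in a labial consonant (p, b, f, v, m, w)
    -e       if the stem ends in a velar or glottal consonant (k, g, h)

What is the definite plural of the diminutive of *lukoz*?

The final sound of *lukoz* is /z/, which is a sibilant, so the diminutive suffix is -uf, giving *lukozuf*.
The diminutive form *lukozuf* — last vowel /u/ (a back vowel) → -wut → *lukozufwut*.
The plural form *lukozufwut* — final consonant /t/ (coronal) → -uw → *lukozufwutuw*.

lukozufwutuw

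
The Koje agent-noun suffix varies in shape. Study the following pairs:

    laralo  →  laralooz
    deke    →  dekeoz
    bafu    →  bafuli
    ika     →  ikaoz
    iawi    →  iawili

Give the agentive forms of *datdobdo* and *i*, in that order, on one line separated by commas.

The suffix is conditioned by the last vowel: -li when the last vowel of the stem is a high vowel (*bafu*, *iawi*); -oz when the last vowel of the stem is a non-high vowel (*laralo*, *deke*, *ika*).
*datdobdo* — last vowel /o/ (a non-high vowel) → -oz → *datdobdooz*.
Since the last vowel of *i* is /i/ (a high vowel), it takes -li, giving *ili*.

datdobdooz, ili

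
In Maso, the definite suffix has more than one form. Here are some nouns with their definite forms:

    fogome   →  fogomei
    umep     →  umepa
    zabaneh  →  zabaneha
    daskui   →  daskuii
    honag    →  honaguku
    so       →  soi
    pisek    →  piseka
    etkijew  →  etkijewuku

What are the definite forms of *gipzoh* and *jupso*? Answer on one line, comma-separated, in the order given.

gipzoha, jupsoi

Looking at the final sound of each stem: -a when the stem ends in a voiceless consonant (*umep*, *zabaneh*, *pisek*); -uku when the stem ends in a voiced consonant (*honag*, *etkijew*); -i when the stem ends in a vowel (*fogome*, *daskui*, *so*).
*gipzoh*: final sound = /h/, a voiceless consonant → -a → *gipzoha*.
*jupso* — final sound /o/ (a vowel) → -i → *jupsoi*.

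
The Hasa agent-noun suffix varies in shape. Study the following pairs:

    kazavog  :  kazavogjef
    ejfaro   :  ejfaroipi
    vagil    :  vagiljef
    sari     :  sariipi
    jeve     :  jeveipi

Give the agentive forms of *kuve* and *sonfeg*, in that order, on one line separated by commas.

kuveipi, sonfegjef

Looking at the final sound of each stem: -jef when the stem ends in a consonant (*kazavog*, *vagil*); -ipi when the stem ends in a vowel (*ejfaro*, *sari*, *jeve*).
Since the final sound of *kuve* is /e/ (a vowel), it takes -ipi, giving *kuveipi*.
Since the final sound of *sonfeg* is /g/ (a consonant), it takes -jef, giving *sonfegjef*.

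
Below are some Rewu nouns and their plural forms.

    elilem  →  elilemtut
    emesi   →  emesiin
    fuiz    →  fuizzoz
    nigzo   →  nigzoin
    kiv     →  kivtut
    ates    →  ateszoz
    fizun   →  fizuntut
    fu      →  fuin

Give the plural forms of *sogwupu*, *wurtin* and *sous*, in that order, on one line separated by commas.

sogwupuin, wurtintut, souszoz

The pattern is sibilance of the final sound: -zoz when the stem ends in a sibilant (*fuiz*, *ates*); -tut when the stem ends in a non-sibilant consonant (*elilem*, *kiv*, *fizun*); -in when the stem ends in a vowel (*emesi*, *nigzo*, *fu*).
The final sound of *sogwupu* is /u/, which is a vowel, so the suffix is -in, giving *sogwupuin*.
*wurtin* — final sound /n/ (a non-sibilant consonant) → -tut → *wurtintut*.
*sous*: final sound = /s/, a sibilant → -zoz → *souszoz*.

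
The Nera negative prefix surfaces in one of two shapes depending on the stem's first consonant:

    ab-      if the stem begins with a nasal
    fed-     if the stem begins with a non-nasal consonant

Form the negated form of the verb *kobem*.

fedkobem

*kobem*: first consonant = /k/, non-nasal → fed- → *fedkobem*.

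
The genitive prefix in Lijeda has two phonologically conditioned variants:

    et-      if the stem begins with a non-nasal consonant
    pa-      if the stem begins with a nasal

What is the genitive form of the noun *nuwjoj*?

The first consonant of *nuwjoj* is /n/, which is a nasal, so the prefix is pa-, giving *panuwjoj*.

panuwjoj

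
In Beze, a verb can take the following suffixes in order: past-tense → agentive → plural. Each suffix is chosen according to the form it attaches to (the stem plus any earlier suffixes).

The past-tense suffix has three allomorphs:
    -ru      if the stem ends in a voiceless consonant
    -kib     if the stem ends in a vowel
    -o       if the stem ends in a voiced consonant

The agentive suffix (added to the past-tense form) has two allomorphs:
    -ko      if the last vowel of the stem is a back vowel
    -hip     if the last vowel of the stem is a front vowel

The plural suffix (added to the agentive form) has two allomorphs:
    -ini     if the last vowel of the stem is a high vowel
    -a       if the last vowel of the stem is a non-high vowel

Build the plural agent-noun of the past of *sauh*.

sauhrukoa

*sauh*: final sound = /h/, a voiceless consonant → -ru → *sauhru*.
The past-tense form *sauhru*: last vowel = /u/, a back vowel → -ko → *sauhruko*.
The agentive form *sauhruko*: last vowel = /o/, a non-high vowel → -a → *sauhrukoa*.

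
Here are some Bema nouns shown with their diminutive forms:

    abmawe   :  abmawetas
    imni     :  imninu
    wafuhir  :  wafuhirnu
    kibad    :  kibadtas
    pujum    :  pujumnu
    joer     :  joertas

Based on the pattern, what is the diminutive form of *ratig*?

ratignu

The alternation tracks the last vowel of the stem — -nu when the last vowel of the stem is a high vowel (*imni*, *wafuhir*, *pujum*); -tas when the last vowel of the stem is a non-high vowel (*abmawe*, *kibad*, *joer*).
*ratig*: last vowel = /i/, a high vowel → -nu → *ratignu*.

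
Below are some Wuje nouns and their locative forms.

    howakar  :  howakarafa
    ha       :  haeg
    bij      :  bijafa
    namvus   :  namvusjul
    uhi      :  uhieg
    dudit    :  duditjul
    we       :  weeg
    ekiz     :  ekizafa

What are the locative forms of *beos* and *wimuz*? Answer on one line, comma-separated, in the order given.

Looking at the final sound of each stem: -jul when the stem ends in a voiceless consonant (*namvus*, *dudit*); -afa when the stem ends in a voiced consonant (*howakar*, *bij*, *ekiz*); -eg when the stem ends in a vowel (*ha*, *uhi*, *we*).
*beos*: final sound = /s/, a voiceless consonant → -jul → *beosjul*.
*wimuz* — final sound /z/ (a voiced consonant) → -afa → *wimuzafa*.

beosjul, wimuzafa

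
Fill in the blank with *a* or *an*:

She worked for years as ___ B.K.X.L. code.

The indefinite article is chosen by the initial *sound* of the following word, not its spelling.
The initialism *B.K.X.L.* is read letter by letter; the first letter, B, is pronounced /biː/, which begins with a consonant sound.
So the article is *a*: She worked for years as a B.K.X.L. code.

a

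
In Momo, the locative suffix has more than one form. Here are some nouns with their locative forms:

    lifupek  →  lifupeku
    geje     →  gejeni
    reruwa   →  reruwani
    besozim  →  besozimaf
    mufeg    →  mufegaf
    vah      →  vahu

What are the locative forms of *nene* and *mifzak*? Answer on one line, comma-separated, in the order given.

neneni, mifzaku

The pattern is voicing of the final sound: -u when the stem ends in a voiceless consonant (*lifupek*, *vah*); -af when the stem ends in a voiced consonant (*besozim*, *mufeg*); -ni when the stem ends in a vowel (*geje*, *reruwa*).
Since the final sound of *nene* is /e/ (a vowel), it takes -ni, giving *neneni*.
*mifzak*: final sound = /k/, a voiceless consonant → -u → *mifzaku*.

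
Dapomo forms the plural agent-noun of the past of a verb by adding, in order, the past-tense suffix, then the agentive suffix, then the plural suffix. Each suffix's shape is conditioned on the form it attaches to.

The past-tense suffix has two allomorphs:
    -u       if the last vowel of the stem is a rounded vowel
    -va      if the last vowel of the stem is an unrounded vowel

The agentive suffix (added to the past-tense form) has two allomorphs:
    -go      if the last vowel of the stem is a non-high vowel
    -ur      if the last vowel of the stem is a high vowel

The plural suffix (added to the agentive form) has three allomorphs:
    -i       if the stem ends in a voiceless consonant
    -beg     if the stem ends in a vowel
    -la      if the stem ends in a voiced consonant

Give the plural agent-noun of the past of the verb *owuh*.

owuhuurla

*owuh* — last vowel /u/ (a rounded vowel) → -u → *owuhu*.
Since the last vowel of the past-tense form *owuhu* is /u/ (a high vowel), it takes -ur, giving *owuhuur*.
The final sound of the agentive form *owuhuur* is /r/, which is a voiced consonant, so the plural suffix is -la, giving *owuhuurla*.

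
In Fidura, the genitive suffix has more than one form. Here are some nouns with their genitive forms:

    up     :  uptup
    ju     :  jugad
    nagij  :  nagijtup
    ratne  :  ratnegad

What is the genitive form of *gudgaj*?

Looking at the final sound of each stem: -tup when the stem ends in a consonant (*up*, *nagij*); -gad when the stem ends in a vowel (*ju*, *ratne*).
The final sound of *gudgaj* is /j/, which is a consonant, so the suffix is -tup, giving *gudgajtup*.

gudgajtup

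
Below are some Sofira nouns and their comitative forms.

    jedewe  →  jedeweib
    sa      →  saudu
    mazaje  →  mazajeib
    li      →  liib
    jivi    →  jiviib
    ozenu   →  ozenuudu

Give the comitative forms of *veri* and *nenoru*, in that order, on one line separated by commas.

veriib, nenoruudu

The pattern is front/back vowel harmony: -ib when the last vowel of the stem is a front vowel (*jedewe*, *mazaje*, *li*, *jivi*); -udu when the last vowel of the stem is a back vowel (*sa*, *ozenu*).
Since the last vowel of *veri* is /i/ (a front vowel), it takes -ib, giving *veriib*.
*nenoru*: last vowel = /u/, a back vowel → -udu → *nenoruudu*.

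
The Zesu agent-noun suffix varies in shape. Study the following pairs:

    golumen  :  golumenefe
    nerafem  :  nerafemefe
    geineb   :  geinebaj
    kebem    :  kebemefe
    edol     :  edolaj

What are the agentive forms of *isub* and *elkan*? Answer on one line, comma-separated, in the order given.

The pattern is nasality of the final consonant: -efe when the stem ends in a nasal (*golumen*, *nerafem*, *kebem*); -aj when the stem ends in a non-nasal consonant (*geineb*, *edol*).
*isub* — final consonant /b/ (non-nasal) → -aj → *isubaj*.
Since the final consonant of *elkan* is /n/ (a nasal), it takes -efe, giving *elkanefe*.

isubaj, elkanefe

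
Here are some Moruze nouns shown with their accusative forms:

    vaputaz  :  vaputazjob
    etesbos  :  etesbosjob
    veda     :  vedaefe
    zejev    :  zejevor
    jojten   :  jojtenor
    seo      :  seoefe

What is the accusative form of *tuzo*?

The suffix is conditioned by the final sound: -job when the stem ends in a sibilant (*vaputaz*, *etesbos*); -or when the stem ends in a non-sibilant consonant (*zejev*, *jojten*); -efe when the stem ends in a vowel (*veda*, *seo*).
*tuzo*: final sound = /o/, a vowel → -efe → *tuzoefe*.

tuzoefe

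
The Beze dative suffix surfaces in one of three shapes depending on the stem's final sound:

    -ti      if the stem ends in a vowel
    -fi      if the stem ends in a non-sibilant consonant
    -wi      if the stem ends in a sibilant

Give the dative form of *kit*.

Since the final sound of *kit* is /t/ (a non-sibilant consonant), it takes -fi, giving *kitfi*.

kitfi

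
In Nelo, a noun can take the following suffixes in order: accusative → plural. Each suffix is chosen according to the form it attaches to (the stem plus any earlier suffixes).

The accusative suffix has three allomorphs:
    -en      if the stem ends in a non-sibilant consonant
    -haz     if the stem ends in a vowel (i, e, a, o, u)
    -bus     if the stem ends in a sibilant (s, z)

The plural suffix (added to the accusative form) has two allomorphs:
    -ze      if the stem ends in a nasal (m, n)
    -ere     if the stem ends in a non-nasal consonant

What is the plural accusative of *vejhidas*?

vejhidasbusere

The final sound of *vejhidas* is /s/, which is a sibilant, so the accusative suffix is -bus, giving *vejhidasbus*.
The accusative form *vejhidasbus*: final consonant = /s/, non-nasal → -ere → *vejhidasbusere*.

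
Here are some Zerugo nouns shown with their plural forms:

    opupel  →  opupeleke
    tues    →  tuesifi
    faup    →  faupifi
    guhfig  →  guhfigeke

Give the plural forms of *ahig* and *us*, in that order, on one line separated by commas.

ahigeke, usifi

The pattern is voicing of the final consonant: -ifi when the stem ends in a voiceless consonant (*tues*, *faup*); -eke when the stem ends in a voiced consonant (*opupel*, *guhfig*).
Since the final consonant of *ahig* is /g/ (voiced), it takes -eke, giving *ahigeke*.
Since the final consonant of *us* is /s/ (voiceless), it takes -ifi, giving *usifi*.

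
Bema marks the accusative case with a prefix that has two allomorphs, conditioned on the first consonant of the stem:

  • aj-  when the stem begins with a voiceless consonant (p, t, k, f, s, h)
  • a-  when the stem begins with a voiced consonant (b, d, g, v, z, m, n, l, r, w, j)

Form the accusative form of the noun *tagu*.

ajtagu

Since the first consonant of *tagu* is /t/ (voiceless), it takes aj-, giving *ajtagu*.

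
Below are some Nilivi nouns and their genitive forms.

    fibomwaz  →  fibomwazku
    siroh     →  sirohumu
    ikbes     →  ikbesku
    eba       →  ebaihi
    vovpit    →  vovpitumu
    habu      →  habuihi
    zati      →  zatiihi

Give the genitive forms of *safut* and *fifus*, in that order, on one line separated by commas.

safutumu, fifusku

The alternation tracks the final sound of the stem — -ku when the stem ends in a sibilant (*fibomwaz*, *ikbes*); -umu when the stem ends in a non-sibilant consonant (*siroh*, *vovpit*); -ihi when the stem ends in a vowel (*eba*, *habu*, *zati*).
*safut* — final sound /t/ (a non-sibilant consonant) → -umu → *safutumu*.
Since the final sound of *fifus* is /s/ (a sibilant), it takes -ku, giving *fifusku*.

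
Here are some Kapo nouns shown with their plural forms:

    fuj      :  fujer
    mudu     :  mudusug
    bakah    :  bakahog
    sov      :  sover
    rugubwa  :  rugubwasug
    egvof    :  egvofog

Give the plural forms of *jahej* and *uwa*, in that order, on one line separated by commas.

jahejer, uwasug

The alternation tracks the final sound of the stem — -og when the stem ends in a voiceless consonant (*bakah*, *egvof*); -er when the stem ends in a voiced consonant (*fuj*, *sov*); -sug when the stem ends in a vowel (*mudu*, *rugubwa*).
The final sound of *jahej* is /j/, which is a voiced consonant, so the suffix is -er, giving *jahejer*.
*uwa* — final sound /a/ (a vowel) → -sug → *uwasug*.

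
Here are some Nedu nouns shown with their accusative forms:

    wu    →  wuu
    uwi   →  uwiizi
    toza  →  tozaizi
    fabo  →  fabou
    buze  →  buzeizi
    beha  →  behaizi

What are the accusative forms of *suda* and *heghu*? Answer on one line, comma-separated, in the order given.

sudaizi, heghuu

The pattern is rounding harmony: -u when the last vowel of the stem is a rounded vowel (*wu*, *fabo*); -izi when the last vowel of the stem is an unrounded vowel (*uwi*, *toza*, *buze*, *beha*).
*suda*: last vowel = /a/, an unrounded vowel → -izi → *sudaizi*.
*heghu* — last vowel /u/ (a rounded vowel) → -u → *heghuu*.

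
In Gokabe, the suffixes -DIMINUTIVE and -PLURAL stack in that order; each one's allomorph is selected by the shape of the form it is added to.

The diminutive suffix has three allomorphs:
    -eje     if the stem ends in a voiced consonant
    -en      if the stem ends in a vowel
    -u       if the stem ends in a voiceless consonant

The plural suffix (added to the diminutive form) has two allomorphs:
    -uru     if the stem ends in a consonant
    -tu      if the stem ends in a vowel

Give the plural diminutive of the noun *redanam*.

redanamejetu

The final sound of *redanam* is /m/, which is a voiced consonant, so the diminutive suffix is -eje, giving *redanameje*.
The final sound of the diminutive form *redanameje* is /e/, which is a vowel, so the plural suffix is -tu, giving *redanamejetu*.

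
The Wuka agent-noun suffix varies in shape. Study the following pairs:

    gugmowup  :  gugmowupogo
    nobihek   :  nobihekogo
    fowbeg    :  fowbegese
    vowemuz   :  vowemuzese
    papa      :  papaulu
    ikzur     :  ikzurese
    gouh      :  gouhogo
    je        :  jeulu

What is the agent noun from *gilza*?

gilzaulu

The alternation tracks the final sound of the stem — -ogo when the stem ends in a voiceless consonant (*gugmowup*, *nobihek*, *gouh*); -ese when the stem ends in a voiced consonant (*fowbeg*, *vowemuz*, *ikzur*); -ulu when the stem ends in a vowel (*papa*, *je*).
*gilza* — final sound /a/ (a vowel) → -ulu → *gilzaulu*.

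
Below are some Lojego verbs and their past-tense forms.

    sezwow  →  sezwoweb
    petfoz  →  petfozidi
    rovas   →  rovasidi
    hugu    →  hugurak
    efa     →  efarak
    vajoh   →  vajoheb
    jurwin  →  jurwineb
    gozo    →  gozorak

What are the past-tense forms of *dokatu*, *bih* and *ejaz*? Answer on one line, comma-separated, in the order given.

dokaturak, biheb, ejazidi

The suffix is conditioned by the final sound: -idi when the stem ends in a sibilant (*petfoz*, *rovas*); -eb when the stem ends in a non-sibilant consonant (*sezwow*, *vajoh*, *jurwin*); -rak when the stem ends in a vowel (*hugu*, *efa*, *gozo*).
*dokatu* — final sound /u/ (a vowel) → -rak → *dokaturak*.
*bih*: final sound = /h/, a non-sibilant consonant → -eb → *biheb*.
*ejaz*: final sound = /z/, a sibilant → -idi → *ejazidi*.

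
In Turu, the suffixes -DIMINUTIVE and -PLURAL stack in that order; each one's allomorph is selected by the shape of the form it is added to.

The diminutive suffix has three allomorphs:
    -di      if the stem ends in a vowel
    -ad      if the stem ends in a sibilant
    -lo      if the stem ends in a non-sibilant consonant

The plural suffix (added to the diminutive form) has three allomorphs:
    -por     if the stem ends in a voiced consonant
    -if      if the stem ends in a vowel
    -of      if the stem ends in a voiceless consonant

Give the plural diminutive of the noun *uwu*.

uwudiif

*uwu* — final sound /u/ (a vowel) → -di → *uwudi*.
The diminutive form *uwudi*: final sound = /i/, a vowel → -if → *uwudiif*.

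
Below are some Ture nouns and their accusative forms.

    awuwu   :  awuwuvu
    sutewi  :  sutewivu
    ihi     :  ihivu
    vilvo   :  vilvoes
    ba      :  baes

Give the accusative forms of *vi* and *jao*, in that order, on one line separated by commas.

vivu, jaoes

The alternation tracks the last vowel of the stem — -vu when the last vowel of the stem is a high vowel (*awuwu*, *sutewi*, *ihi*); -es when the last vowel of the stem is a non-high vowel (*vilvo*, *ba*).
Since the last vowel of *vi* is /i/ (a high vowel), it takes -vu, giving *vivu*.
The last vowel of *jao* is /o/, which is a non-high vowel, so the suffix is -es, giving *jaoes*.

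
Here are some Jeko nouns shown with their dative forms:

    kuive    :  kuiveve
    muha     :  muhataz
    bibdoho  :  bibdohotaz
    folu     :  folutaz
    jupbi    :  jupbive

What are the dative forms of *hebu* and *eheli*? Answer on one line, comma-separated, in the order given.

The suffix is conditioned by the last vowel: -ve when the last vowel of the stem is a front vowel (*kuive*, *jupbi*); -taz when the last vowel of the stem is a back vowel (*muha*, *bibdoho*, *folu*).
Since the last vowel of *hebu* is /u/ (a back vowel), it takes -taz, giving *hebutaz*.
*eheli*: last vowel = /i/, a front vowel → -ve → *ehelive*.

hebutaz, ehelive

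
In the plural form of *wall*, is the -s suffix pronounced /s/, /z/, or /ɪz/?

The stem *wall* ends in a voiced non-sibilant sound.
The plural suffix surfaces as /ɪz/ after sibilants, /s/ after other voiceless consonants, and /z/ after other voiced sounds.
So the plural -s on *wall* is pronounced /z/.

/z/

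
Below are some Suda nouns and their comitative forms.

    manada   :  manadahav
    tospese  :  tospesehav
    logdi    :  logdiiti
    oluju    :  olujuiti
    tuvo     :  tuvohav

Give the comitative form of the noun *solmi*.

The pattern is height harmony: -iti when the last vowel of the stem is a high vowel (*logdi*, *oluju*); -hav when the last vowel of the stem is a non-high vowel (*manada*, *tospese*, *tuvo*).
The last vowel of *solmi* is /i/, which is a high vowel, so the suffix is -iti, giving *solmiiti*.

solmiiti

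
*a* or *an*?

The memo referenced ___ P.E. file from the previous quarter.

The indefinite article is chosen by the initial *sound* of the following word, not its spelling.
The initialism *P.E.* is read letter by letter; the first letter, P, is pronounced /piː/, which begins with a consonant sound.
So the article is *a*: The memo referenced a P.E. file from the previous quarter.

a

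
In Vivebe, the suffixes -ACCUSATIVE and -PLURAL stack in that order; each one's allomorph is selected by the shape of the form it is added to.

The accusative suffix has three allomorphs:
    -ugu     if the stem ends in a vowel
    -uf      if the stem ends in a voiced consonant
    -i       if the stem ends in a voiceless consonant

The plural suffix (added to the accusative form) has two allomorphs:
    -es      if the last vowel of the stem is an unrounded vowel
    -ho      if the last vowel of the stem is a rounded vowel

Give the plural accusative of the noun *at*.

The final sound of *at* is /t/, which is a voiceless consonant, so the accusative suffix is -i, giving *ati*.
The last vowel of the accusative form *ati* is /i/, which is an unrounded vowel, so the plural suffix is -es, giving *aties*.

aties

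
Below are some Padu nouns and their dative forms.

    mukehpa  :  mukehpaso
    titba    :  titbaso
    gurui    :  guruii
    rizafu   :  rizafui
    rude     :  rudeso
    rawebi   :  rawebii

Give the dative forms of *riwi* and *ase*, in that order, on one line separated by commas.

riwii, aseso

The suffix is conditioned by the last vowel: -i when the last vowel of the stem is a high vowel (*gurui*, *rizafu*, *rawebi*); -so when the last vowel of the stem is a non-high vowel (*mukehpa*, *titba*, *rude*).
The last vowel of *riwi* is /i/, which is a high vowel, so the suffix is -i, giving *riwii*.
*ase* — last vowel /e/ (a non-high vowel) → -so → *aseso*.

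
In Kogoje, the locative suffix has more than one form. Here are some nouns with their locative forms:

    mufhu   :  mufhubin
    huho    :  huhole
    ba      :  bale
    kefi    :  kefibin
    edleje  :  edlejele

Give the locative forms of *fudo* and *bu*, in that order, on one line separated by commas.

The suffix is conditioned by the last vowel: -bin when the last vowel of the stem is a high vowel (*mufhu*, *kefi*); -le when the last vowel of the stem is a non-high vowel (*huho*, *ba*, *edleje*).
*fudo* — last vowel /o/ (a non-high vowel) → -le → *fudole*.
*bu* — last vowel /u/ (a high vowel) → -bin → *bubin*.

fudole, bubin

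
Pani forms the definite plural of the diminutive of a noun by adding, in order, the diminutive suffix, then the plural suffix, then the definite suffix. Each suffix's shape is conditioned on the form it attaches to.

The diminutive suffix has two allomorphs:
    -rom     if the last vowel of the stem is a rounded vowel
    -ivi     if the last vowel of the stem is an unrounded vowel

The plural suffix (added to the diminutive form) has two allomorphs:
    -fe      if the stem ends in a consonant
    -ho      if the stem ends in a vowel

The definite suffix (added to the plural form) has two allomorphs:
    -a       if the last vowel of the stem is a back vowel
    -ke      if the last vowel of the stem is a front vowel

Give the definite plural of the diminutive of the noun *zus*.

*zus*: last vowel = /u/, a rounded vowel → -rom → *zusrom*.
The diminutive form *zusrom*: final sound = /m/, a consonant → -fe → *zusromfe*.
The plural form *zusromfe*: last vowel = /e/, a front vowel → -ke → *zusromfeke*.

zusromfeke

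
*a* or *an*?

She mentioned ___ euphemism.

a

The indefinite article is chosen by the initial *sound* of the following word, not its spelling.
*euphemism* begins with the sound /juː/ (eu pronounced /juː/) — a consonant sound.
So the article is *a*: She mentioned a euphemism.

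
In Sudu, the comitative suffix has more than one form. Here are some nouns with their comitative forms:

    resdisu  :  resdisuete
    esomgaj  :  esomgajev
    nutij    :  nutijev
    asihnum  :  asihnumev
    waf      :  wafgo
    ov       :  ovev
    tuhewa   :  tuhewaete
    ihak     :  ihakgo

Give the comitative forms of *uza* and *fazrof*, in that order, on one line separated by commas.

uzaete, fazrofgo

The alternation tracks the final sound of the stem — -go when the stem ends in a voiceless consonant (*waf*, *ihak*); -ev when the stem ends in a voiced consonant (*esomgaj*, *nutij*, *asihnum*, *ov*); -ete when the stem ends in a vowel (*resdisu*, *tuhewa*).
The final sound of *uza* is /a/, which is a vowel, so the suffix is -ete, giving *uzaete*.
*fazrof* — final sound /f/ (a voiceless consonant) → -go → *fazrofgo*.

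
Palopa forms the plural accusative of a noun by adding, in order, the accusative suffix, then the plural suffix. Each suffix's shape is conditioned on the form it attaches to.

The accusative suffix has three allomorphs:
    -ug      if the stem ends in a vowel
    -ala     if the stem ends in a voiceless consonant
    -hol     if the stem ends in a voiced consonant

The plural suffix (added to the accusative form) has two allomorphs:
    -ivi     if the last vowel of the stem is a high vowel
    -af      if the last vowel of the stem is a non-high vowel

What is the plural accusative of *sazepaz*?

Since the final sound of *sazepaz* is /z/ (a voiced consonant), it takes -hol, giving *sazepazhol*.
The accusative form *sazepazhol*: last vowel = /o/, a non-high vowel → -af → *sazepazholaf*.

sazepazholaf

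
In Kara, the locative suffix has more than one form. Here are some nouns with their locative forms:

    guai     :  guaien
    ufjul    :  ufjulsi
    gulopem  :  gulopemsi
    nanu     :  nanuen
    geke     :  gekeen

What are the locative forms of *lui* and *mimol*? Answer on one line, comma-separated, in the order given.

luien, mimolsi

The alternation tracks the final sound of the stem — -si when the stem ends in a consonant (*ufjul*, *gulopem*); -en when the stem ends in a vowel (*guai*, *nanu*, *geke*).
*lui*: final sound = /i/, a vowel → -en → *luien*.
*mimol*: final sound = /l/, a consonant → -si → *mimolsi*.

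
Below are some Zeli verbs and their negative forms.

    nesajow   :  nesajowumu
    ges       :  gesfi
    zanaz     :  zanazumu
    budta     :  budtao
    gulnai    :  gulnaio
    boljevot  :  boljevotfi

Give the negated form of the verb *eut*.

eutfi

The pattern is voicing of the final sound: -fi when the stem ends in a voiceless consonant (*ges*, *boljevot*); -umu when the stem ends in a voiced consonant (*nesajow*, *zanaz*); -o when the stem ends in a vowel (*budta*, *gulnai*).
*eut*: final sound = /t/, a voiceless consonant → -fi → *eutfi*.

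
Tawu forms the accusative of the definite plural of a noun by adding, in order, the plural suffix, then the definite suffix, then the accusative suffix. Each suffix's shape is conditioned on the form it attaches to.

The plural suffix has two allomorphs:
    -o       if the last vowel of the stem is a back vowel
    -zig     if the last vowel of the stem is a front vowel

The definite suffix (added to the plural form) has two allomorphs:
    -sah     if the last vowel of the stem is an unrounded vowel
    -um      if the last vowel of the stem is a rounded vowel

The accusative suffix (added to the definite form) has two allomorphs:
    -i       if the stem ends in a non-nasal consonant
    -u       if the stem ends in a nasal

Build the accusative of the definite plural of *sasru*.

sasruoumu

*sasru*: last vowel = /u/, a back vowel → -o → *sasruo*.
The plural form *sasruo* — last vowel /o/ (a rounded vowel) → -um → *sasruoum*.
The definite form *sasruoum* — final consonant /m/ (a nasal) → -u → *sasruoumu*.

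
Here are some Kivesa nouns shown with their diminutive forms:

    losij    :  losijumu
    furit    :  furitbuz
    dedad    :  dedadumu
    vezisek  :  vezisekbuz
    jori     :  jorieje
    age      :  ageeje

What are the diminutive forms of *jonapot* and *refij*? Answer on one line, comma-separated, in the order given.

Looking at the final sound of each stem: -buz when the stem ends in a voiceless consonant (*furit*, *vezisek*); -umu when the stem ends in a voiced consonant (*losij*, *dedad*); -eje when the stem ends in a vowel (*jori*, *age*).
Since the final sound of *jonapot* is /t/ (a voiceless consonant), it takes -buz, giving *jonapotbuz*.
*refij* — final sound /j/ (a voiced consonant) → -umu → *refijumu*.

jonapotbuz, refijumu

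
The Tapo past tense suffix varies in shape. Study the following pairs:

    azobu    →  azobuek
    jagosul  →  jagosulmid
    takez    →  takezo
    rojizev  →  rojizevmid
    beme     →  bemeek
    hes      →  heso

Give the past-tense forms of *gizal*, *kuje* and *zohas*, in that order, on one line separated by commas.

Looking at the final sound of each stem: -o when the stem ends in a sibilant (*takez*, *hes*); -mid when the stem ends in a non-sibilant consonant (*jagosul*, *rojizev*); -ek when the stem ends in a vowel (*azobu*, *beme*).
*gizal* — final sound /l/ (a non-sibilant consonant) → -mid → *gizalmid*.
The final sound of *kuje* is /e/, which is a vowel, so the suffix is -ek, giving *kujeek*.
Since the final sound of *zohas* is /s/ (a sibilant), it takes -o, giving *zohaso*.

gizalmid, kujeek, zohaso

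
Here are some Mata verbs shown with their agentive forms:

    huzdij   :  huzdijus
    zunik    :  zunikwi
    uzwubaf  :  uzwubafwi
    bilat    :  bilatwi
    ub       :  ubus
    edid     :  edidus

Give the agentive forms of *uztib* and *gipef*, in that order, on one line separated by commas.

Looking at the final consonant of each stem: -wi when the stem ends in a voiceless consonant (*zunik*, *uzwubaf*, *bilat*); -us when the stem ends in a voiced consonant (*huzdij*, *ub*, *edid*).
The final consonant of *uztib* is /b/, which is voiced, so the suffix is -us, giving *uztibus*.
The final consonant of *gipef* is /f/, which is voiceless, so the suffix is -wi, giving *gipefwi*.

uztibus, gipefwi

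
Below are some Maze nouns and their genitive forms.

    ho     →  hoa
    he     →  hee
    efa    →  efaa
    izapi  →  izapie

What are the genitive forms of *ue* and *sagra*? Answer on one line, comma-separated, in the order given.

uee, sagraa

Looking at the last vowel of each stem: -e when the last vowel of the stem is a front vowel (*he*, *izapi*); -a when the last vowel of the stem is a back vowel (*ho*, *efa*).
*ue*: last vowel = /e/, a front vowel → -e → *uee*.
*sagra*: last vowel = /a/, a back vowel → -a → *sagraa*.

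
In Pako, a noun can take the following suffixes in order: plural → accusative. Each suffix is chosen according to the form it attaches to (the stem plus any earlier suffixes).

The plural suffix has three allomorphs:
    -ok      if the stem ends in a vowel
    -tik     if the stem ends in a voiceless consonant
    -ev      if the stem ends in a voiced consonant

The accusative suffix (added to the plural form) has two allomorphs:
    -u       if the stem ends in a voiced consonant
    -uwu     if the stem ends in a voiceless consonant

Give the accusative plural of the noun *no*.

*no* — final sound /o/ (a vowel) → -ok → *nook*.
The plural form *nook* — final consonant /k/ (voiceless) → -uwu → *nookuwu*.

nookuwu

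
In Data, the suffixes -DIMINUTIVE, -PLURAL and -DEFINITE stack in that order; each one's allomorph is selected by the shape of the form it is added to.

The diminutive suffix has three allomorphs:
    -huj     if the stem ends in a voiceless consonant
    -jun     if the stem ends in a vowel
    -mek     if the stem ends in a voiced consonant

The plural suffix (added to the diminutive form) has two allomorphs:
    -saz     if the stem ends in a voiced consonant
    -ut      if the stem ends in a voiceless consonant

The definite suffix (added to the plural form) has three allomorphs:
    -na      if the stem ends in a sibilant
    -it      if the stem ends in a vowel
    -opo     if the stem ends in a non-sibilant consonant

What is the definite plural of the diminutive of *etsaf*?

etsafhujsazna

*etsaf*: final sound = /f/, a voiceless consonant → -huj → *etsafhuj*.
Since the final consonant of the diminutive form *etsafhuj* is /j/ (voiced), it takes -saz, giving *etsafhujsaz*.
The plural form *etsafhujsaz*: final sound = /z/, a sibilant → -na → *etsafhujsazna*.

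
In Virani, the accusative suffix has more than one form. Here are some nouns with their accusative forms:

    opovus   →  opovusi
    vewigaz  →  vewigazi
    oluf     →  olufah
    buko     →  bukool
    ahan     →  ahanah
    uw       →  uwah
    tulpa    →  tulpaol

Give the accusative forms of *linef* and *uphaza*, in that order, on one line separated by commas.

The alternation tracks the final sound of the stem — -i when the stem ends in a sibilant (*opovus*, *vewigaz*); -ah when the stem ends in a non-sibilant consonant (*oluf*, *ahan*, *uw*); -ol when the stem ends in a vowel (*buko*, *tulpa*).
*linef* — final sound /f/ (a non-sibilant consonant) → -ah → *linefah*.
*uphaza*: final sound = /a/, a vowel → -ol → *uphazaol*.

linefah, uphazaol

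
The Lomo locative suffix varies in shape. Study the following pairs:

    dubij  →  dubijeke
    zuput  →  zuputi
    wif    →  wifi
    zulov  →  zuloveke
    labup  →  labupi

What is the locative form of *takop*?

The pattern is voicing of the final consonant: -i when the stem ends in a voiceless consonant (*zuput*, *wif*, *labup*); -eke when the stem ends in a voiced consonant (*dubij*, *zulov*).
The final consonant of *takop* is /p/, which is voiceless, so the suffix is -i, giving *takopi*.

takopi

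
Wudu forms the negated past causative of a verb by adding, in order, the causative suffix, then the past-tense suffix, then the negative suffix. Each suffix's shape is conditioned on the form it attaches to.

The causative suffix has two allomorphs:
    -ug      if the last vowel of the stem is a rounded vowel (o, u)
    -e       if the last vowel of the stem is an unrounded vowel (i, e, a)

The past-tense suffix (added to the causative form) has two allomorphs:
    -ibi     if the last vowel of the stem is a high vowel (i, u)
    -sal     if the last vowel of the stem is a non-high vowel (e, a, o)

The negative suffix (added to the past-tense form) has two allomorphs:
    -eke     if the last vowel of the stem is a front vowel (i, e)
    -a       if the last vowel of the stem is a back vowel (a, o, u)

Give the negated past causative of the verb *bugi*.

The last vowel of *bugi* is /i/, which is an unrounded vowel, so the causative suffix is -e, giving *bugie*.
Since the last vowel of the causative form *bugie* is /e/ (a non-high vowel), it takes -sal, giving *bugiesal*.
The past-tense form *bugiesal* — last vowel /a/ (a back vowel) → -a → *bugiesala*.

bugiesala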